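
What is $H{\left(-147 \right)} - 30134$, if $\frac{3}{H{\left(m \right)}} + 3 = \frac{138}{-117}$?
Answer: $- \frac{4911959}{163} \approx -30135.0$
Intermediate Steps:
$H{\left(m \right)} = - \frac{117}{163}$ ($H{\left(m \right)} = \frac{3}{-3 + \frac{138}{-117}} = \frac{3}{-3 + 138 \left(- \frac{1}{117}\right)} = \frac{3}{-3 - \frac{46}{39}} = \frac{3}{- \frac{163}{39}} = 3 \left(- \frac{39}{163}\right) = - \frac{117}{163}$)
$H{\left(-147 \right)} - 30134 = - \frac{117}{163} - 30134 = - \frac{4911959}{163}$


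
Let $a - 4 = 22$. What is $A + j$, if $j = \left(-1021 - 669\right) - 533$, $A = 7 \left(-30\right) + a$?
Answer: $-2407$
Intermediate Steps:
$a = 26$ ($a = 4 + 22 = 26$)
$A = -184$ ($A = 7 \left(-30\right) + 26 = -210 + 26 = -184$)
$j = -2223$ ($j = -1690 - 533 = -2223$)
$A + j = -184 - 2223 = -2407$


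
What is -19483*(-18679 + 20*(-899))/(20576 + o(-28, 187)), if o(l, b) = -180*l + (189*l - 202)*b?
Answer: -714227297/1001762 ≈ -712.97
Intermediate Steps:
o(l, b) = -180*l + b*(-202 + 189*l) (o(l, b) = -180*l + (-202 + 189*l)*b = -180*l + b*(-202 + 189*l))
-19483*(-18679 + 20*(-899))/(20576 + o(-28, 187)) = -19483*(-18679 + 20*(-899))/(20576 + (-202*187 - 180*(-28) + 189*187*(-28))) = -19483*(-18679 - 17980)/(20576 + (-37774 + 5040 - 989604)) = -19483*(-36659/(20576 - 1022338)) = -19483/((-1001762*(-1/36659))) = -19483/1001762/36659 = -19483*36659/1001762 = -714227297/1001762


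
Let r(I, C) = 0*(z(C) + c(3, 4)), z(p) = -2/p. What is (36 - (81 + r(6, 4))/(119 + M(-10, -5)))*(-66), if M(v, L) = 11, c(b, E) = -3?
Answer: -151767/65 ≈ -2334.9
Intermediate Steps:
r(I, C) = 0 (r(I, C) = 0*(-2/C - 3) = 0*(-3 - 2/C) = 0)
(36 - (81 + r(6, 4))/(119 + M(-10, -5)))*(-66) = (36 - (81 + 0)/(119 + 11))*(-66) = (36 - 81/130)*(-66) = (4599/130)*(-66) = -151767/65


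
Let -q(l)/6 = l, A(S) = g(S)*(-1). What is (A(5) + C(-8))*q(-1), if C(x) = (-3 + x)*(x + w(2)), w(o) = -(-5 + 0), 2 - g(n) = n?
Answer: 216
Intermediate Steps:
g(n) = 2 - n
w(o) = 5 (w(o) = -1*(-5) = 5)
C(x) = (-3 + x)*(5 + x) (C(x) = (-3 + x)*(x + 5) = (-3 + x)*(5 + x))
A(S) = -2 + S (A(S) = (2 - S)*(-1) = -2 + S)
q(l) = -6*l
(A(5) + C(-8))*q(-1) = ((-2 + 5) + (-15 + (-8)² + 2*(-8)))*(-6*(-1)) = (3 + (-15 + 64 - 16))*6 = (3 + 33)*6 = 36*6 = 216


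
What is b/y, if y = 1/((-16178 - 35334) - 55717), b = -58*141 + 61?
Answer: 870377793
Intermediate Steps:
b = -8117 (b = -8178 + 61 = -8117)
y = -1/107229 (y = 1/(-51512 - 55717) = 1/(-107229) = -1/107229 ≈ -9.3258e-6)
b/y = -8117/(-1/107229) = -8117*(-107229) = 870377793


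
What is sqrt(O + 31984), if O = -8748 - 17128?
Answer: 2*sqrt(1527) ≈ 78.154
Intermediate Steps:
O = -25876
sqrt(O + 31984) = sqrt(-25876 + 31984) = sqrt(6108) = 2*sqrt(1527)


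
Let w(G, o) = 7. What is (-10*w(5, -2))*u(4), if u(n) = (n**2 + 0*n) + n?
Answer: -1400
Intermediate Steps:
u(n) = n + n**2 (u(n) = (n**2 + 0) + n = n**2 + n = n + n**2)
(-10*w(5, -2))*u(4) = (-10*7)*(4*(1 + 4)) = -280*5 = -70*20 = -1400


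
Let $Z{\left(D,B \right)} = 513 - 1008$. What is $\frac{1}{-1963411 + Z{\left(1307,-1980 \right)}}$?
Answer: $- \frac{1}{1963906} \approx -5.0919 \cdot 10^{-7}$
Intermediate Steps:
$Z{\left(D,B \right)} = -495$ ($Z{\left(D,B \right)} = 513 - 1008 = -495$)
$\frac{1}{-1963411 + Z{\left(1307,-1980 \right)}} = \frac{1}{-1963411 - 495} = \frac{1}{-1963906} = - \frac{1}{1963906}$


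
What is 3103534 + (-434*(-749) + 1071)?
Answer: 3429671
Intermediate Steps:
3103534 + (-434*(-749) + 1071) = 3103534 + (325066 + 1071) = 3103534 + 326137 = 3429671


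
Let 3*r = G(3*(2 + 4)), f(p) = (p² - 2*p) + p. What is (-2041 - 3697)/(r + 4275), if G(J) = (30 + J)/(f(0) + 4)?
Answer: -5738/4279 ≈ -1.3410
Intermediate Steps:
f(p) = p² - p
G(J) = 15/2 + J/4 (G(J) = (30 + J)/(0*(-1 + 0) + 4) = (30 + J)/(0*(-1) + 4) = (30 + J)/(0 + 4) = (30 + J)/4 = (30 + J)*(¼) = 15/2 + J/4)
r = 4 (r = (15/2 + (3*(2 + 4))/4)/3 = (15/2 + (3*6)/4)/3 = (15/2 + (¼)*18)/3 = (15/2 + 9/2)/3 = (⅓)*12 = 4)
(-2041 - 3697)/(r + 4275) = (-2041 - 3697)/(4 + 4275) = -5738/4279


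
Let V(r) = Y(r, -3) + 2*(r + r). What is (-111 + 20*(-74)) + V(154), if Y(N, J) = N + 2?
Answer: -819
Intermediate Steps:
Y(N, J) = 2 + N
V(r) = 2 + 5*r (V(r) = (2 + r) + 2*(r + r) = (2 + r) + 2*(2*r) = (2 + r) + 4*r = 2 + 5*r)
(-111 + 20*(-74)) + V(154) = (-111 + 20*(-74)) + (2 + 5*154) = (-111 - 1480) + (2 + 770) = -1591 + 772 = -819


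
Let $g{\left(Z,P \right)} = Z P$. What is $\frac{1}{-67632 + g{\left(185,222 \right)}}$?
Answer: $- \frac{1}{26562} \approx -3.7648 \cdot 10^{-5}$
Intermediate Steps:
$g{\left(Z,P \right)} = P Z$
$\frac{1}{-67632 + g{\left(185,222 \right)}} = \frac{1}{-67632 + 222 \cdot 185} = \frac{1}{-67632 + 41070} = \frac{1}{-26562} = - \frac{1}{26562}$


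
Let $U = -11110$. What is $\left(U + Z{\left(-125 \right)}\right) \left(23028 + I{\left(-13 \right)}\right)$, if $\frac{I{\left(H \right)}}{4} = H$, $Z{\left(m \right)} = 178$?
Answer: $-251173632$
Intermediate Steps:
$I{\left(H \right)} = 4 H$
$\left(U + Z{\left(-125 \right)}\right) \left(23028 + I{\left(-13 \right)}\right) = \left(-11110 + 178\right) \left(23028 + 4 \left(-13\right)\right) = - 10932 \left(23028 - 52\right) = \left(-10932\right) 22976 = -251173632$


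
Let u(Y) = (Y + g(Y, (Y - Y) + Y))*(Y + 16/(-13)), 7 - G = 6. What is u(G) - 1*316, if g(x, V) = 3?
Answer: -4120/13 ≈ -316.92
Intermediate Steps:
G = 1 (G = 7 - 1*6 = 7 - 6 = 1)
u(Y) = (3 + Y)*(-16/13 + Y) (u(Y) = (Y + 3)*(Y + 16/(-13)) = (3 + Y)*(Y + 16*(-1/13)) = (3 + Y)*(Y - 16/13) = (3 + Y)*(-16/13 + Y))
u(G) - 1*316 = (-48/13 + 1² + (23/13)*1) - 1*316 = (-48/13 + 1 + 23/13) - 316 = -12/13 - 316 = -4120/13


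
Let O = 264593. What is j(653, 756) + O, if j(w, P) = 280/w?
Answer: 172779509/653 ≈ 2.6459e+5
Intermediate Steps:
j(653, 756) + O = 280/653 + 264593 = 172779509/653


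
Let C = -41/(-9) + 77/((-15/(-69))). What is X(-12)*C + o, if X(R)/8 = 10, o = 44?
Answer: 258700/9 ≈ 28744.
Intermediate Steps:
X(R) = 80 (X(R) = 8*10 = 80)
C = 16144/45 (C = -41*(-⅑) + 77/((-15*(-1/69))) = 41/9 + 77/(5/23) = 41/9 + 77*(23/5) = 41/9 + 1771/5 = 16144/45 ≈ 358.76)
X(-12)*C + o = 80*(16144/45) + 44 = 258304/9 + 44 = 258700/9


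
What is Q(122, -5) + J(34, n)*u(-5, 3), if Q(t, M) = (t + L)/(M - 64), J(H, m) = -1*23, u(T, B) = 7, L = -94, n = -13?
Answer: -11137/69 ≈ -161.41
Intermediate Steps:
J(H, m) = -23
Q(t, M) = (-94 + t)/(-64 + M) (Q(t, M) = (t - 94)/(M - 64) = (-94 + t)/(-64 + M))
Q(122, -5) + J(34, n)*u(-5, 3) = (-94 + 122)/(-64 - 5) - 23*7 = 28/(-69) - 161 = -1/69*28 - 161 = -28/69 - 161 = -11137/69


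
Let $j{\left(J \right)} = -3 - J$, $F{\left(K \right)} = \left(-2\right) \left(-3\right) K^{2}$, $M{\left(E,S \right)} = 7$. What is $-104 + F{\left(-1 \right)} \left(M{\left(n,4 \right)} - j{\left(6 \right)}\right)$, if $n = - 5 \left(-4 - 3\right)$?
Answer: $-8$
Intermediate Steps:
$n = 35$ ($n = \left(-5\right) \left(-7\right) = 35$)
$F{\left(K \right)} = 6 K^{2}$
$-104 + F{\left(-1 \right)} \left(M{\left(n,4 \right)} - j{\left(6 \right)}\right) = -104 + 6 \left(-1\right)^{2} \left(7 - \left(-3 - 6\right)\right) = -104 + 6 \cdot 1 \left(7 - \left(-3 - 6\right)\right) = -104 + 6 \left(7 - -9\right) = -104 + 6 \left(7 + 9\right) = -104 + 6 \cdot 16 = -104 + 96 = -8$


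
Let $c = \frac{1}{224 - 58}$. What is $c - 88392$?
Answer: $- \frac{14673071}{166} \approx -88392.0$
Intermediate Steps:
$c = \frac{1}{166} \approx 0.0060241$
$c - 88392 = \frac{1}{166} - 88392 = - \frac{14673071}{166}$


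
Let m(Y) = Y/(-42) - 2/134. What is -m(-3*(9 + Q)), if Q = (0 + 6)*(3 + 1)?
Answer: -2197/938 ≈ -2.3422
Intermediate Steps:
Q = 24 (Q = 6*4 = 24)
m(Y) = -1/67 - Y/42 (m(Y) = Y*(-1/42) - 2*1/134 = -Y/42 - 1/67 = -1/67 - Y/42)
-m(-3*(9 + Q)) = -(-1/67 - (-1)*(9 + 24)/14) = -(-1/67 - (-1)*33/14) = -(-1/67 - 1/42*(-99)) = -(-1/67 + 33/14) = -1*2197/938 = -2197/938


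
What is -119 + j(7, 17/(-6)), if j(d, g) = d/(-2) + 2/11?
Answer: -2691/22 ≈ -122.32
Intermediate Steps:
j(d, g) = 2/11 - d/2 (j(d, g) = d*(-½) + 2*(1/11) = -d/2 + 2/11 = 2/11 - d/2)
-119 + j(7, 17/(-6)) = -119 + (2/11 - ½*7) = -119 + (2/11 - 7/2) = -119 - 73/22 = -2691/22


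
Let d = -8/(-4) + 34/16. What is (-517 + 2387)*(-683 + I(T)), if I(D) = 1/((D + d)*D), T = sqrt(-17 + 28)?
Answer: -8942646/7 + 816*sqrt(11)/7 ≈ -1.2771e+6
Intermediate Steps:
d = 33/8 (d = -8*(-1/4) + 34*(1/16) = 2 + 17/8 = 33/8 ≈ 4.1250)
T = sqrt(11) ≈ 3.3166
I(D) = 1/(D*(33/8 + D)) (I(D) = 1/((D + 33/8)*D) = 1/((33/8 + D)*D) = 1/(D*(33/8 + D)))
(-517 + 2387)*(-683 + I(T)) = (-517 + 2387)*(-683 + 8/((sqrt(11))*(33 + 8*sqrt(11)))) = 1870*(-683 + 8*(sqrt(11)/11)/(33 + 8*sqrt(11))) = 1870*(-683 + 8*sqrt(11)/(11*(33 + 8*sqrt(11)))) = -1277210 + 1360*sqrt(11)/(33 + 8*sqrt(11))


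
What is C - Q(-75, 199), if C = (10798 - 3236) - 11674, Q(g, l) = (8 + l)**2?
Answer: -46961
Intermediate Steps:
C = -4112 (C = 7562 - 11674 = -4112)
C - Q(-75, 199) = -4112 - (8 + 199)**2 = -4112 - 1*207**2 = -4112 - 1*42849 = -4112 - 42849 = -46961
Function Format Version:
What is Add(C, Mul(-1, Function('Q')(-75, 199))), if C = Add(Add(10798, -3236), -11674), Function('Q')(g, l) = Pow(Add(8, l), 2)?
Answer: -46961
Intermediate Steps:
C = -4112 (C = Add(7562, -11674) = -4112)
Add(C, Mul(-1, Function('Q')(-75, 199))) = Add(-4112, Mul(-1, Pow(Add(8, 199), 2))) = Add(-4112, Mul(-1, Pow(207, 2))) = Add(-4112, Mul(-1, 42849)) = Add(-4112, -42849) = -46961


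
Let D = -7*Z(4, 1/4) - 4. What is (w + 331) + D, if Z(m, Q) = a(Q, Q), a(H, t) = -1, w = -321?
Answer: 13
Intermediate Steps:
Z(m, Q) = -1
D = 3 (D = -7*(-1) - 4 = 7 - 4 = 3)
(w + 331) + D = (-321 + 331) + 3 = 10 + 3 = 13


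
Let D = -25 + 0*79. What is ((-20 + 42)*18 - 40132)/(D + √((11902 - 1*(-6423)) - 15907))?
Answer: -993400/1793 - 39736*√2418/1793 ≈ -1643.8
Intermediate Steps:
D = -25 (D = -25 + 0 = -25)
((-20 + 42)*18 - 40132)/(D + √((11902 - 1*(-6423)) - 15907)) = ((-20 + 42)*18 - 40132)/(-25 + √((11902 - 1*(-6423)) - 15907)) = (22*18 - 40132)/(-25 + √((11902 + 6423) - 15907)) = (396 - 40132)/(-25 + √(18325 - 15907)) = -39736/(-25 + √2418)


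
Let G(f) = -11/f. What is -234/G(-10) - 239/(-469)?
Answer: -1094831/5159 ≈ -212.22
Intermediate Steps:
-234/G(-10) - 239/(-469) = -234/((-11/(-10))) - 239/(-469) = -234/((-11*(-⅒))) - 239*(-1/469) = -234/11/10 + 239/469 = -234*10/11 + 239/469 = -2340/11 + 239/469 = -1094831/5159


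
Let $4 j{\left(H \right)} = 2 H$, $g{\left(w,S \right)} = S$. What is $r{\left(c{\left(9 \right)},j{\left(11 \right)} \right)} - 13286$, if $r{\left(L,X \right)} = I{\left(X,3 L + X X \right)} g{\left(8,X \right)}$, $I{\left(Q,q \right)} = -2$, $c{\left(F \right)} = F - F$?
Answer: $-13297$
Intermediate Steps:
$c{\left(F \right)} = 0$
$j{\left(H \right)} = \frac{H}{2}$ ($j{\left(H \right)} = \frac{2 H}{4} = \frac{H}{2}$)
$r{\left(L,X \right)} = - 2 X$
$r{\left(c{\left(9 \right)},j{\left(11 \right)} \right)} - 13286 = - 2 \cdot \frac{1}{2} \cdot 11 - 13286 = \left(-2\right) \frac{11}{2} - 13286 = -11 - 13286 = -13297$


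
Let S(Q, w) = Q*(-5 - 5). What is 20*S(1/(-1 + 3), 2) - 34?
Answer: -134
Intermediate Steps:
S(Q, w) = -10*Q (S(Q, w) = Q*(-10) = -10*Q)
20*S(1/(-1 + 3), 2) - 34 = 20*(-10/(-1 + 3)) - 34 = 20*(-10/2) - 34 = 20*(-10*1/2) - 34 = 20*(-5) - 34 = -100 - 34 = -134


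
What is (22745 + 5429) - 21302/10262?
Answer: 144550143/5131 ≈ 28172.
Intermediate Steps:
(22745 + 5429) - 21302/10262 = 28174 - 21302*1/10262 = 28174 - 10651/5131 = 144550143/5131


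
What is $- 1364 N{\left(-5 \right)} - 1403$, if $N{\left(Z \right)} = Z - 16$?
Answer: $27241$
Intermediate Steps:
$N{\left(Z \right)} = -16 + Z$
$- 1364 N{\left(-5 \right)} - 1403 = - 1364 \left(-16 - 5\right) - 1403 = \left(-1364\right) \left(-21\right) - 1403 = 28644 - 1403 = 27241$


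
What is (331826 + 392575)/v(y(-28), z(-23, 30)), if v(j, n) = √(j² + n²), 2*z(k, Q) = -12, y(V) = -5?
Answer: 724401*√61/61 ≈ 92750.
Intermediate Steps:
z(k, Q) = -6 (z(k, Q) = (½)*(-12) = -6)
(331826 + 392575)/v(y(-28), z(-23, 30)) = (331826 + 392575)/(√((-5)² + (-6)²)) = 724401/(√(25 + 36)) = 724401/(√61) = 724401*(√61/61) = 724401*√61/61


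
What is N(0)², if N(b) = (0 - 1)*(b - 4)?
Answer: 16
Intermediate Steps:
N(b) = 4 - b (N(b) = -(-4 + b) = 4 - b)
N(0)² = (4 - 1*0)² = (4 + 0)² = 4² = 16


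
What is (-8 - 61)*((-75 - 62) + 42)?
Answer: 6555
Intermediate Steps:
(-8 - 61)*((-75 - 62) + 42) = -69*(-137 + 42) = -69*(-95) = 6555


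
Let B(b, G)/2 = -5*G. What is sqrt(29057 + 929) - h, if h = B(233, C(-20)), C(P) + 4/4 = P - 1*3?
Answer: -240 + sqrt(29986) ≈ -66.835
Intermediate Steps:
C(P) = -4 + P (C(P) = -1 + (P - 1*3) = -1 + (P - 3) = -1 + (-3 + P) = -4 + P)
B(b, G) = -10*G (B(b, G) = 2*(-5*G) = -10*G)
h = 240 (h = -10*(-4 - 20) = -10*(-24) = 240)
sqrt(29057 + 929) - h = sqrt(29057 + 929) - 1*240 = sqrt(29986) - 240 = -240 + sqrt(29986)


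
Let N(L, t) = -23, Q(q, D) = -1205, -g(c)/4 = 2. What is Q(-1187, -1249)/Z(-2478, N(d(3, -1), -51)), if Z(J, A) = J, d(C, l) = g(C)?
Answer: 1205/2478 ≈ 0.48628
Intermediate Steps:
g(c) = -8 (g(c) = -4*2 = -8)
d(C, l) = -8
Q(-1187, -1249)/Z(-2478, N(d(3, -1), -51)) = -1205/(-2478) = -1205*(-1/2478) = 1205/2478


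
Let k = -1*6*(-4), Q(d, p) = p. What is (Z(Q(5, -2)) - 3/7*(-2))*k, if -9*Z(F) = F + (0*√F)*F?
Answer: 544/21 ≈ 25.905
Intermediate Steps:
k = 24 (k = -6*(-4) = 24)
Z(F) = -F/9 (Z(F) = -(F + (0*√F)*F)/9 = -(F + 0*F)/9 = -(F + 0)/9 = -F/9)
(Z(Q(5, -2)) - 3/7*(-2))*k = (-⅑*(-2) - 3/7*(-2))*24 = (2/9 - 3*⅐*(-2))*24 = (2/9 - 3/7*(-2))*24 = (2/9 + 6/7)*24 = (68/63)*24 = 544/21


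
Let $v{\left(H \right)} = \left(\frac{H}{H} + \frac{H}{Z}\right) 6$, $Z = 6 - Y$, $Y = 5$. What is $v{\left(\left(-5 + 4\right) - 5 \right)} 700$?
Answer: $-21000$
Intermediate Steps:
$Z = 1$ ($Z = 6 - 5 = 1$)
$v{\left(H \right)} = 6 + 6 H$ ($v{\left(H \right)} = \left(\frac{H}{H} + \frac{H}{1}\right) 6 = \left(1 + H 1\right) 6 = \left(1 + H\right) 6 = 6 + 6 H$)
$v{\left(\left(-5 + 4\right) - 5 \right)} 700 = \left(6 + 6 \left(\left(-5 + 4\right) - 5\right)\right) 700 = \left(6 + 6 \left(-1 - 5\right)\right) 700 = \left(6 + 6 \left(-6\right)\right) 700 = \left(6 - 36\right) 700 = \left(-30\right) 700 = -21000$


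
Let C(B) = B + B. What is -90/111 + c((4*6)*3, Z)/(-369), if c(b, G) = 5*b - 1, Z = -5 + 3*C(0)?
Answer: -24353/13653 ≈ -1.7837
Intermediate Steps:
C(B) = 2*B
Z = -5 (Z = -5 + 3*(2*0) = -5 + 3*0 = -5 + 0 = -5)
c(b, G) = -1 + 5*b
-90/111 + c((4*6)*3, Z)/(-369) = -90/111 + (-1 + 5*((4*6)*3))/(-369) = -90*1/111 + (-1 + 5*(24*3))*(-1/369) = -30/37 + (-1 + 5*72)*(-1/369) = -30/37 + (-1 + 360)*(-1/369) = -30/37 + 359*(-1/369) = -30/37 - 359/369 = -24353/13653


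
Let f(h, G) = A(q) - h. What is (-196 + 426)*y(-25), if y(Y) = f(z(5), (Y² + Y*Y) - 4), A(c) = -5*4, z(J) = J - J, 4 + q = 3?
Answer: -4600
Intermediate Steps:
q = -1 (q = -4 + 3 = -1)
z(J) = 0
A(c) = -20
f(h, G) = -20 - h
y(Y) = -20 (y(Y) = -20 - 1*0 = -20 + 0 = -20)
(-196 + 426)*y(-25) = (-196 + 426)*(-20) = 230*(-20) = -4600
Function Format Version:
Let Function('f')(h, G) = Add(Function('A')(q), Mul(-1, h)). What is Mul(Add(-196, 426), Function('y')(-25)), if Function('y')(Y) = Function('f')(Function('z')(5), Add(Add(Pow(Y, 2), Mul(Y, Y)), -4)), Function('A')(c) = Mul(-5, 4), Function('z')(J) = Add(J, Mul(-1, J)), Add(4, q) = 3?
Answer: -4600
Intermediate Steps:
q = -1 (q = Add(-4, 3) = -1)
Function('z')(J) = 0
Function('A')(c) = -20
Function('f')(h, G) = Add(-20, Mul(-1, h))
Function('y')(Y) = -20 (Function('y')(Y) = Add(-20, Mul(-1, 0)) = Add(-20, 0) = -20)
Mul(Add(-196, 426), Function('y')(-25)) = Mul(Add(-196, 426), -20) = Mul(230, -20) = -4600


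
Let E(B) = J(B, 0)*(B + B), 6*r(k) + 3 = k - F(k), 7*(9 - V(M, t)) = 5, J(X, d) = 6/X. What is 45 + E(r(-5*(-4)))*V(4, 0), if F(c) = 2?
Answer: 1011/7 ≈ 144.43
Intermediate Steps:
V(M, t) = 58/7 (V(M, t) = 9 - 1/7*5 = 9 - 5/7 = 58/7)
r(k) = -5/6 + k/6 (r(k) = -1/2 + (k - 1*2)/6 = -1/2 + (k - 2)/6 = -1/2 + (-2 + k)/6 = -1/2 + (-1/3 + k/6) = -5/6 + k/6)
E(B) = 12 (E(B) = (6/B)*(B + B) = (6/B)*(2*B) = 12)
45 + E(r(-5*(-4)))*V(4, 0) = 45 + 12*(58/7) = 45 + 696/7 = 1011/7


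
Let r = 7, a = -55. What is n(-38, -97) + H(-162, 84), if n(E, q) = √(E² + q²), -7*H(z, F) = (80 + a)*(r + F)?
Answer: -325 + √10853 ≈ -220.82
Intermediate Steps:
H(z, F) = -25 - 25*F/7 (H(z, F) = -(80 - 55)*(7 + F)/7 = -25*(7 + F)/7 = -(175 + 25*F)/7 = -25 - 25*F/7)
n(-38, -97) + H(-162, 84) = √((-38)² + (-97)²) + (-25 - 25/7*84) = √(1444 + 9409) + (-25 - 300) = √10853 - 325 = -325 + √10853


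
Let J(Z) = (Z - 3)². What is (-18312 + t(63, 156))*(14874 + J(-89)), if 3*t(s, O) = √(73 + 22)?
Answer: -427365456 + 23338*√95/3 ≈ -4.2729e+8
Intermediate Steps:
t(s, O) = √95/3 (t(s, O) = √(73 + 22)/3 = √95/3)
J(Z) = (-3 + Z)²
(-18312 + t(63, 156))*(14874 + J(-89)) = (-18312 + √95/3)*(14874 + (-3 - 89)²) = (-18312 + √95/3)*(14874 + (-92)²) = (-18312 + √95/3)*(14874 + 8464) = (-18312 + √95/3)*23338 = -427365456 + 23338*√95/3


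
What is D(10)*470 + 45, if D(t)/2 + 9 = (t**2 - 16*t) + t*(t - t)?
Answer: -64815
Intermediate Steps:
D(t) = -18 - 32*t + 2*t**2 (D(t) = -18 + 2*((t**2 - 16*t) + t*(t - t)) = -18 + 2*((t**2 - 16*t) + t*0) = -18 + 2*((t**2 - 16*t) + 0) = -18 + 2*(t**2 - 16*t) = -18 + (-32*t + 2*t**2) = -18 - 32*t + 2*t**2)
D(10)*470 + 45 = (-18 - 32*10 + 2*10**2)*470 + 45 = (-18 - 320 + 2*100)*470 + 45 = (-18 - 320 + 200)*470 + 45 = -138*470 + 45 = -64860 + 45 = -64815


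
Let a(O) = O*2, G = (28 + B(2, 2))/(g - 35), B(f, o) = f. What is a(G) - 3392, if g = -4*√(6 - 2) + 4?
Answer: -44116/13 ≈ -3393.5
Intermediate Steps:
g = -4 (g = -4*√4 + 4 = -4*2 + 4 = -8 + 4 = -4)
G = -10/13 (G = (28 + 2)/(-4 - 35) = 30/(-39) = 30*(-1/39) = -10/13 ≈ -0.76923)
a(O) = 2*O
a(G) - 3392 = 2*(-10/13) - 3392 = -20/13 - 3392 = -44116/13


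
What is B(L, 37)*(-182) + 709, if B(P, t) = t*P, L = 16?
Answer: -107035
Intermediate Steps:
B(P, t) = P*t
B(L, 37)*(-182) + 709 = (16*37)*(-182) + 709 = 592*(-182) + 709 = -107744 + 709 = -107035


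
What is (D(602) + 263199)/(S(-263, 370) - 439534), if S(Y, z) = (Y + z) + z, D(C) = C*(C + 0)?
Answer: -625603/439057 ≈ -1.4249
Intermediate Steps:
D(C) = C² (D(C) = C*C = C²)
S(Y, z) = Y + 2*z
(D(602) + 263199)/(S(-263, 370) - 439534) = (602² + 263199)/((-263 + 2*370) - 439534) = (362404 + 263199)/((-263 + 740) - 439534) = 625603/(477 - 439534) = 625603/(-439057) = 625603*(-1/439057) = -625603/439057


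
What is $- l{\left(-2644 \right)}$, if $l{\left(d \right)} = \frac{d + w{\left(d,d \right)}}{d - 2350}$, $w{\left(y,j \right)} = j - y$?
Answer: $- \frac{1322}{2497} \approx -0.52944$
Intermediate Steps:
$l{\left(d \right)} = \frac{d}{-2350 + d}$ ($l{\left(d \right)} = \frac{d + \left(d - d\right)}{d - 2350} = \frac{d + 0}{-2350 + d} = \frac{d}{-2350 + d}$)
$- l{\left(-2644 \right)} = - \frac{-2644}{-2350 - 2644} = - \frac{-2644}{-4994} = - \frac{\left(-2644\right) \left(-1\right)}{4994} = \left(-1\right) \frac{1322}{2497} = - \frac{1322}{2497}$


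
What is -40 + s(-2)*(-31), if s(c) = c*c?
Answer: -164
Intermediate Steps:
s(c) = c²
-40 + s(-2)*(-31) = -40 + (-2)²*(-31) = -40 + 4*(-31) = -40 - 124 = -164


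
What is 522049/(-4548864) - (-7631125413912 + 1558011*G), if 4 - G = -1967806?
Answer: 20766727704833407679/4548864 ≈ 4.5653e+12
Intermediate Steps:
G = 1967810 (G = 4 - 1*(-1967806) = 4 + 1967806 = 1967810)
522049/(-4548864) - (-7631125413912 + 1558011*G) = 522049/(-4548864) - 1558011/(1/(1967810 - 4897992)) = 522049*(-1/4548864) - 1558011/(1/(-2930182)) = -522049/4548864 - 1558011/(-1/2930182) = -522049/4548864 - 1558011*(-2930182) = -522049/4548864 + 4565255788002 = 20766727704833407679/4548864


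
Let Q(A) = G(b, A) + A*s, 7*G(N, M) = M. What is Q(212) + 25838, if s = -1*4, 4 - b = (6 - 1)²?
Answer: 175142/7 ≈ 25020.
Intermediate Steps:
b = -21 (b = 4 - (6 - 1)² = 4 - 1*5² = 4 - 1*25 = 4 - 25 = -21)
G(N, M) = M/7
s = -4
Q(A) = -27*A/7 (Q(A) = A/7 + A*(-4) = A/7 - 4*A = -27*A/7)
Q(212) + 25838 = -27/7*212 + 25838 = -5724/7 + 25838 = 175142/7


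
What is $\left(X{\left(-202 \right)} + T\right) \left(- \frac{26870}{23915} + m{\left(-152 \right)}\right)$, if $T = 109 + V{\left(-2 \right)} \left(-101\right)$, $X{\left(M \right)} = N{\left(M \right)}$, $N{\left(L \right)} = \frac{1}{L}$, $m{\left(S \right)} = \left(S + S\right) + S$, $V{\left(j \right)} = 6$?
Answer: $\frac{109752918345}{483083} \approx 2.2719 \cdot 10^{5}$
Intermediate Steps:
$m{\left(S \right)} = 3 S$ ($m{\left(S \right)} = 2 S + S = 3 S$)
$X{\left(M \right)} = \frac{1}{M}$
$T = -497$ ($T = 109 + 6 \left(-101\right) = 109 - 606 = -497$)
$\left(X{\left(-202 \right)} + T\right) \left(- \frac{26870}{23915} + m{\left(-152 \right)}\right) = \left(\frac{1}{-202} - 497\right) \left(- \frac{26870}{23915} + 3 \left(-152\right)\right) = \left(- \frac{1}{202} - 497\right) \left(\left(-26870\right) \frac{1}{23915} - 456\right) = - \frac{100395 \left(- \frac{5374}{4783} - 456\right)}{202} = \left(- \frac{100395}{202}\right) \left(- \frac{2186422}{4783}\right) = \frac{109752918345}{483083}$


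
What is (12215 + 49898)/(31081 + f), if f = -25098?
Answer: 62113/5983 ≈ 10.382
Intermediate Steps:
(12215 + 49898)/(31081 + f) = (12215 + 49898)/(31081 - 25098) = 62113/5983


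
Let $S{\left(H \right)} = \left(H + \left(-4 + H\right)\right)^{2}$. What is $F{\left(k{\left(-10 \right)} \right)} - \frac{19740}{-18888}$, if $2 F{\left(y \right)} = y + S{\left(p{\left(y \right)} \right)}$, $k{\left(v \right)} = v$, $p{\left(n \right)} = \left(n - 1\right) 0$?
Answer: $\frac{6367}{1574} \approx 4.0451$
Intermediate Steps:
$p{\left(n \right)} = 0$ ($p{\left(n \right)} = \left(-1 + n\right) 0 = 0$)
$S{\left(H \right)} = \left(-4 + 2 H\right)^{2}$
$F{\left(y \right)} = 8 + \frac{y}{2}$ ($F{\left(y \right)} = \frac{y + 4 \left(-2 + 0\right)^{2}}{2} = \frac{y + 4 \left(-2\right)^{2}}{2} = \frac{y + 4 \cdot 4}{2} = \frac{y + 16}{2} = \frac{16 + y}{2} = 8 + \frac{y}{2}$)
$F{\left(k{\left(-10 \right)} \right)} - \frac{19740}{-18888} = \left(8 + \frac{1}{2} \left(-10\right)\right) - \frac{19740}{-18888} = \left(8 - 5\right) - 19740 \left(- \frac{1}{18888}\right) = 3 - - \frac{1645}{1574} = 3 + \frac{1645}{1574} = \frac{6367}{1574}$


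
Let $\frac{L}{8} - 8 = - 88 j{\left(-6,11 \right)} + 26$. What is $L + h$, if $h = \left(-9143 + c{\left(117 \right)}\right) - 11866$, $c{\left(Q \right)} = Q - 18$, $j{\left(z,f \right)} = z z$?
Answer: $-45982$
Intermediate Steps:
$j{\left(z,f \right)} = z^{2}$
$c{\left(Q \right)} = -18 + Q$
$h = -20910$ ($h = \left(-9143 + \left(-18 + 117\right)\right) - 11866 = \left(-9143 + 99\right) - 11866 = -9044 - 11866 = -20910$)
$L = -25072$ ($L = 64 + 8 \left(- 88 \left(-6\right)^{2} + 26\right) = 64 + 8 \left(\left(-88\right) 36 + 26\right) = 64 + 8 \left(-3168 + 26\right) = 64 + 8 \left(-3142\right) = 64 - 25136 = -25072$)
$L + h = -25072 - 20910 = -45982$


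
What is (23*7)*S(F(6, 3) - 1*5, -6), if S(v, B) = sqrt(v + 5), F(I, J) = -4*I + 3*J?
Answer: 161*I*sqrt(15) ≈ 623.55*I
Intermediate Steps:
S(v, B) = sqrt(5 + v)
(23*7)*S(F(6, 3) - 1*5, -6) = (23*7)*sqrt(5 + ((-4*6 + 3*3) - 1*5)) = 161*sqrt(5 + ((-24 + 9) - 5)) = 161*sqrt(5 + (-15 - 5)) = 161*sqrt(5 - 20) = 161*sqrt(-15) = 161*(I*sqrt(15)) = 161*I*sqrt(15)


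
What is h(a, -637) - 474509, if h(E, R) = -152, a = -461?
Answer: -474661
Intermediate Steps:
h(a, -637) - 474509 = -152 - 474509 = -474661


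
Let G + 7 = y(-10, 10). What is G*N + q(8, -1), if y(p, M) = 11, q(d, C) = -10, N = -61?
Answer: -254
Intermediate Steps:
G = 4 (G = -7 + 11 = 4)
G*N + q(8, -1) = 4*(-61) - 10 = -244 - 10 = -254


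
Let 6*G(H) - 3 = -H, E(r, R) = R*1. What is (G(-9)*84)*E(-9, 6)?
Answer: 1008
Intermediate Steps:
E(r, R) = R
G(H) = ½ - H/6 (G(H) = ½ + (-H)/6 = ½ - H/6)
(G(-9)*84)*E(-9, 6) = ((½ - ⅙*(-9))*84)*6 = ((½ + 3/2)*84)*6 = (2*84)*6 = 168*6 = 1008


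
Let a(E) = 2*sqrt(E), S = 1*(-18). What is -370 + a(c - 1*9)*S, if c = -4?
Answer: -370 - 36*I*sqrt(13) ≈ -370.0 - 129.8*I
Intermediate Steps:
S = -18
-370 + a(c - 1*9)*S = -370 + (2*sqrt(-4 - 1*9))*(-18) = -370 + (2*sqrt(-4 - 9))*(-18) = -370 + (2*sqrt(-13))*(-18) = -370 + (2*(I*sqrt(13)))*(-18) = -370 + (2*I*sqrt(13))*(-18) = -370 - 36*I*sqrt(13)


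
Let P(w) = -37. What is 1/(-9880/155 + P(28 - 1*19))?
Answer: -31/3123 ≈ -0.0099263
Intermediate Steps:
1/(-9880/155 + P(28 - 1*19)) = 1/(-9880/155 - 37) = 1/(-9880*1/155 - 37) = 1/(-1976/31 - 37) = 1/(-3123/31) = -31/3123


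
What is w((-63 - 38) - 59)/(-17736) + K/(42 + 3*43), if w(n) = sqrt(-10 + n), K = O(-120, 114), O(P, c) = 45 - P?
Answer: 55/57 - I*sqrt(170)/17736 ≈ 0.96491 - 0.00073514*I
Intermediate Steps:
K = 165 (K = 45 - 1*(-120) = 45 + 120 = 165)
w((-63 - 38) - 59)/(-17736) + K/(42 + 3*43) = sqrt(-10 + ((-63 - 38) - 59))/(-17736) + 165/(42 + 3*43) = sqrt(-10 + (-101 - 59))*(-1/17736) + 165/(42 + 129) = sqrt(-10 - 160)*(-1/17736) + 165/171 = sqrt(-170)*(-1/17736) + 165*(1/171) = (I*sqrt(170))*(-1/17736) + 55/57 = -I*sqrt(170)/17736 + 55/57 = 55/57 - I*sqrt(170)/17736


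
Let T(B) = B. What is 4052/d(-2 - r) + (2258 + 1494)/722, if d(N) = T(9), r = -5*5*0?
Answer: 1479656/3249 ≈ 455.42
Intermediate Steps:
r = 0 (r = -25*0 = 0)
d(N) = 9
4052/d(-2 - r) + (2258 + 1494)/722 = 4052/9 + (2258 + 1494)/722 = 4052*(1/9) + 3752*(1/722) = 4052/9 + 1876/361 = 1479656/3249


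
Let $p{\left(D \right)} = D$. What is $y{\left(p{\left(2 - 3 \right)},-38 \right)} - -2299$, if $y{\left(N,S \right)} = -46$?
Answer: $2253$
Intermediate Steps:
$y{\left(p{\left(2 - 3 \right)},-38 \right)} - -2299 = -46 - -2299 = -46 + 2299 = 2253$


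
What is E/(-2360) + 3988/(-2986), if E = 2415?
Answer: -1662287/704696 ≈ -2.3589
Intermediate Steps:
E/(-2360) + 3988/(-2986) = 2415/(-2360) + 3988/(-2986) = 2415*(-1/2360) + 3988*(-1/2986) = -483/472 - 1994/1493 = -1662287/704696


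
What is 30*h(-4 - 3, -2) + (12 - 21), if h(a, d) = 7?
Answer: 201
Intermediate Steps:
30*h(-4 - 3, -2) + (12 - 21) = 30*7 + (12 - 21) = 210 - 9 = 201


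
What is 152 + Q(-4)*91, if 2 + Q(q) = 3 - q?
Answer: 607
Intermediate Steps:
Q(q) = 1 - q (Q(q) = -2 + (3 - q) = 1 - q)
152 + Q(-4)*91 = 152 + (1 - 1*(-4))*91 = 152 + (1 + 4)*91 = 152 + 5*91 = 152 + 455 = 607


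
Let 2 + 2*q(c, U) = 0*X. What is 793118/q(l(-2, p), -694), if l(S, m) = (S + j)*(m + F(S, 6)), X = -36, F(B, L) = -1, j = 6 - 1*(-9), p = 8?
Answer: -793118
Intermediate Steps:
j = 15 (j = 6 + 9 = 15)
l(S, m) = (-1 + m)*(15 + S) (l(S, m) = (S + 15)*(m - 1) = (15 + S)*(-1 + m) = (-1 + m)*(15 + S))
q(c, U) = -1 (q(c, U) = -1 + (0*(-36))/2 = -1 + (1/2)*0 = -1 + 0 = -1)
793118/q(l(-2, p), -694) = 793118/(-1) = 793118*(-1) = -793118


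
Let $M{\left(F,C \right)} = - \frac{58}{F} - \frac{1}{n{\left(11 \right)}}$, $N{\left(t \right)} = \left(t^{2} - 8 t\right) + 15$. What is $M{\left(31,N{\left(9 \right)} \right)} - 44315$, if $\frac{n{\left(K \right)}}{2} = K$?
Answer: $- \frac{30224137}{682} \approx -44317.0$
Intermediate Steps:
$n{\left(K \right)} = 2 K$
$N{\left(t \right)} = 15 + t^{2} - 8 t$
$M{\left(F,C \right)} = - \frac{1}{22} - \frac{58}{F}$ ($M{\left(F,C \right)} = - \frac{58}{F} - \frac{1}{2 \cdot 11} = - \frac{58}{F} - \frac{1}{22} = - \frac{1}{22} - \frac{58}{F}$)
$M{\left(31,N{\left(9 \right)} \right)} - 44315 = \frac{-1276 - 31}{22 \cdot 31} - 44315 = \frac{1}{22} \cdot \frac{1}{31} \left(-1276 - 31\right) - 44315 = \frac{1}{22} \cdot \frac{1}{31} \left(-1307\right) - 44315 = - \frac{1307}{682} - 44315 = - \frac{30224137}{682}$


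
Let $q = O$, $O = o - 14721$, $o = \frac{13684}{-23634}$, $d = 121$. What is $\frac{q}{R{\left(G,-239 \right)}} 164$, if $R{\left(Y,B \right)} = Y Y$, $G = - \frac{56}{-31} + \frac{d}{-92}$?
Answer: $- \frac{232062261205054144}{23194419417} \approx -1.0005 \cdot 10^{7}$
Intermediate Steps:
$o = - \frac{6842}{11817}$ ($o = 13684 \left(- \frac{1}{23634}\right) = - \frac{6842}{11817} \approx -0.579$)
$G = \frac{1401}{2852}$ ($G = - \frac{56}{-31} + \frac{121}{-92} = \left(-56\right) \left(- \frac{1}{31}\right) + 121 \left(- \frac{1}{92}\right) = \frac{56}{31} - \frac{121}{92} = \frac{1401}{2852} \approx 0.49123$)
$R{\left(Y,B \right)} = Y^{2}$
$O = - \frac{173964899}{11817}$ ($O = - \frac{6842}{11817} - 14721 = - \frac{173964899}{11817} \approx -14722.0$)
$q = - \frac{173964899}{11817} \approx -14722.0$
$\frac{q}{R{\left(G,-239 \right)}} 164 = - \frac{173964899}{11817 \left(\frac{1401}{2852}\right)^{2}} \cdot 164 = - \frac{173964899}{11817 \cdot \frac{1962801}{8133904}} \cdot 164 = \left(- \frac{173964899}{11817}\right) \frac{8133904}{1962801} \cdot 164 = \left(- \frac{1415013787835696}{23194419417}\right) 164 = - \frac{232062261205054144}{23194419417}$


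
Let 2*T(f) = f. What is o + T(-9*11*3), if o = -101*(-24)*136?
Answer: 659031/2 ≈ 3.2952e+5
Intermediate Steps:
T(f) = f/2
o = 329664 (o = 2424*136 = 329664)
o + T(-9*11*3) = 329664 + (-9*11*3)/2 = 329664 + (-99*3)/2 = 329664 + (½)*(-297) = 329664 - 297/2 = 659031/2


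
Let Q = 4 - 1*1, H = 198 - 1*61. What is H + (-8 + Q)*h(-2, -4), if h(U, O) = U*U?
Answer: 117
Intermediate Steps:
H = 137 (H = 198 - 61 = 137)
h(U, O) = U²
Q = 3 (Q = 4 - 1 = 3)
H + (-8 + Q)*h(-2, -4) = 137 + (-8 + 3)*(-2)² = 137 - 5*4 = 137 - 20 = 117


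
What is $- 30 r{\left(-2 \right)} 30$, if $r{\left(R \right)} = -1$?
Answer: $900$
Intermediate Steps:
$- 30 r{\left(-2 \right)} 30 = \left(-30\right) \left(-1\right) 30 = 30 \cdot 30 = 900$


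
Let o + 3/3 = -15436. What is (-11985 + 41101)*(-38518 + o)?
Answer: -1570953780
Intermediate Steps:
o = -15437 (o = -1 - 15436 = -15437)
(-11985 + 41101)*(-38518 + o) = (-11985 + 41101)*(-38518 - 15437) = 29116*(-53955) = -1570953780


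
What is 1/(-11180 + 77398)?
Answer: 1/66218 ≈ 1.5102e-5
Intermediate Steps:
1/(-11180 + 77398) = 1/66218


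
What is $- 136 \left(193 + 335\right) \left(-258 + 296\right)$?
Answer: $-2728704$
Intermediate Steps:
$- 136 \left(193 + 335\right) \left(-258 + 296\right) = - 136 \cdot 528 \cdot 38 = \left(-136\right) 20064 = -2728704$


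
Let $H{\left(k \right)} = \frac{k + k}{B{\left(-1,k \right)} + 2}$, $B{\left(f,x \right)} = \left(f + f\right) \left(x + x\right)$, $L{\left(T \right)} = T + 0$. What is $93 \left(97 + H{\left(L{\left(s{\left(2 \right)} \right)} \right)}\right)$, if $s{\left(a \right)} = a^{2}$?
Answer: $\frac{62775}{7} \approx 8967.9$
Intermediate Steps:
$L{\left(T \right)} = T$
$B{\left(f,x \right)} = 4 f x$ ($B{\left(f,x \right)} = 2 f 2 x = 4 f x$)
$H{\left(k \right)} = \frac{2 k}{2 - 4 k}$ ($H{\left(k \right)} = \frac{k + k}{4 \left(-1\right) k + 2} = \frac{2 k}{- 4 k + 2} = \frac{2 k}{2 - 4 k}$)
$93 \left(97 + H{\left(L{\left(s{\left(2 \right)} \right)} \right)}\right) = 93 \left(97 - \frac{2^{2}}{-1 + 2 \cdot 2^{2}}\right) = 93 \left(97 - \frac{4}{-1 + 2 \cdot 4}\right) = 93 \left(97 - \frac{4}{-1 + 8}\right) = 93 \left(97 - \frac{4}{7}\right) = 93 \cdot \frac{675}{7} = \frac{62775}{7}$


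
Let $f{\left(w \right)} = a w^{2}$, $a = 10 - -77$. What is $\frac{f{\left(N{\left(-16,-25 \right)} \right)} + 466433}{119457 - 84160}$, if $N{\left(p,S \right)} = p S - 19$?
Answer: $\frac{13095440}{35297} \approx 371.01$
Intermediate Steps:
$a = 87$ ($a = 10 + 77 = 87$)
$N{\left(p,S \right)} = -19 + S p$ ($N{\left(p,S \right)} = S p - 19 = -19 + S p$)
$f{\left(w \right)} = 87 w^{2}$
$\frac{f{\left(N{\left(-16,-25 \right)} \right)} + 466433}{119457 - 84160} = \frac{87 \left(-19 - -400\right)^{2} + 466433}{119457 - 84160} = \frac{87 \left(-19 + 400\right)^{2} + 466433}{35297} = \left(87 \cdot 381^{2} + 466433\right) \frac{1}{35297} = \left(87 \cdot 145161 + 466433\right) \frac{1}{35297} = \left(12629007 + 466433\right) \frac{1}{35297} = 13095440 \cdot \frac{1}{35297} = \frac{13095440}{35297}$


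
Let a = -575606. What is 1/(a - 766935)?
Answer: -1/1342541 ≈ -7.4486e-7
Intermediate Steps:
1/(a - 766935) = 1/(-575606 - 766935) = 1/(-1342541) = -1/1342541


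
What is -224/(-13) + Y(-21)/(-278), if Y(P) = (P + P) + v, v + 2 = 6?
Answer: 31383/1807 ≈ 17.367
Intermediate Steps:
v = 4 (v = -2 + 6 = 4)
Y(P) = 4 + 2*P (Y(P) = (P + P) + 4 = 2*P + 4 = 4 + 2*P)
-224/(-13) + Y(-21)/(-278) = -224/(-13) + (4 + 2*(-21))/(-278) = -224*(-1/13) + (4 - 42)*(-1/278) = 224/13 - 38*(-1/278) = 224/13 + 19/139 = 31383/1807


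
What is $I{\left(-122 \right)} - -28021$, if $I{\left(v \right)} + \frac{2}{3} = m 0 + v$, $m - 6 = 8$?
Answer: $\frac{83695}{3} \approx 27898.0$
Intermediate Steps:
$m = 14$ ($m = 6 + 8 = 14$)
$I{\left(v \right)} = - \frac{2}{3} + v$ ($I{\left(v \right)} = - \frac{2}{3} + \left(14 \cdot 0 + v\right) = - \frac{2}{3} + \left(0 + v\right) = - \frac{2}{3} + v$)
$I{\left(-122 \right)} - -28021 = \left(- \frac{2}{3} - 122\right) - -28021 = - \frac{368}{3} + 28021 = \frac{83695}{3}$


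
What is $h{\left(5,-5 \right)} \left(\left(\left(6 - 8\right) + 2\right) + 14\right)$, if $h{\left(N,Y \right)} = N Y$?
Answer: $-350$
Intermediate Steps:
$h{\left(5,-5 \right)} \left(\left(\left(6 - 8\right) + 2\right) + 14\right) = 5 \left(-5\right) \left(\left(\left(6 - 8\right) + 2\right) + 14\right) = - 25 \left(\left(\left(6 - 8\right) + 2\right) + 14\right) = - 25 \left(\left(-2 + 2\right) + 14\right) = - 25 \left(0 + 14\right) = \left(-25\right) 14 = -350$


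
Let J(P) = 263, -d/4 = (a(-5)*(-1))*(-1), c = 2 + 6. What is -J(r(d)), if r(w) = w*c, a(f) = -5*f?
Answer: -263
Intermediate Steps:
c = 8
d = -100 (d = -4*-5*(-5)*(-1)*(-1) = -4*25*(-1)*(-1) = -(-100)*(-1) = -4*25 = -100)
r(w) = 8*w (r(w) = w*8 = 8*w)
-J(r(d)) = -1*263 = -263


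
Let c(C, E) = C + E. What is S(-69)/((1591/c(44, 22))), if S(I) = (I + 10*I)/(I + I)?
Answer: 363/1591 ≈ 0.22816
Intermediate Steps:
S(I) = 11/2 (S(I) = (11*I)/((2*I)) = (11*I)*(1/(2*I)) = 11/2)
S(-69)/((1591/c(44, 22))) = 11/(2*((1591/(44 + 22)))) = 11/(2*((1591/66))) = 11/(2*((1591*(1/66)))) = 11/(2*(1591/66)) = (11/2)*(66/1591) = 363/1591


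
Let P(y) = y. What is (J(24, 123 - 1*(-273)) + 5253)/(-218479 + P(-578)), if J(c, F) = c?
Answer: -1759/73019 ≈ -0.024090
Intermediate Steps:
(J(24, 123 - 1*(-273)) + 5253)/(-218479 + P(-578)) = (24 + 5253)/(-218479 - 578) = 5277/(-219057) = 5277*(-1/219057) = -1759/73019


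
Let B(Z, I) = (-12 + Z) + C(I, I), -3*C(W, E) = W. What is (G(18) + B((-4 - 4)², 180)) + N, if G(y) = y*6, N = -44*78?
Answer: -3332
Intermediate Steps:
C(W, E) = -W/3
N = -3432
B(Z, I) = -12 + Z - I/3 (B(Z, I) = (-12 + Z) - I/3 = -12 + Z - I/3)
G(y) = 6*y
(G(18) + B((-4 - 4)², 180)) + N = (6*18 + (-12 + (-4 - 4)² - ⅓*180)) - 3432 = (108 + (-12 + (-8)² - 60)) - 3432 = (108 + (-12 + 64 - 60)) - 3432 = (108 - 8) - 3432 = 100 - 3432 = -3332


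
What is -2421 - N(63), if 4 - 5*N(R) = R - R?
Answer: -12109/5 ≈ -2421.8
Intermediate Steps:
N(R) = ⅘ (N(R) = ⅘ - (R - R)/5 = ⅘ - ⅕*0 = ⅘ + 0 = ⅘)
-2421 - N(63) = -2421 - 1*⅘ = -2421 - ⅘ = -12109/5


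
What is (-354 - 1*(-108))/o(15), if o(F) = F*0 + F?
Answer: -82/5 ≈ -16.400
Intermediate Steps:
o(F) = F (o(F) = 0 + F = F)
(-354 - 1*(-108))/o(15) = (-354 - 1*(-108))/15 = (-354 + 108)*(1/15) = -246*1/15 = -82/5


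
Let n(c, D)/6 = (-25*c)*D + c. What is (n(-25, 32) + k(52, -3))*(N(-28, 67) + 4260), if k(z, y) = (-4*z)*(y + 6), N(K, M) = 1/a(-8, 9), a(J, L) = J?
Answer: 2031551427/4 ≈ 5.0789e+8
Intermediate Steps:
N(K, M) = -⅛ (N(K, M) = 1/(-8) = -⅛)
k(z, y) = -4*z*(6 + y) (k(z, y) = (-4*z)*(6 + y) = -4*z*(6 + y))
n(c, D) = 6*c - 150*D*c (n(c, D) = 6*((-25*c)*D + c) = 6*(-25*D*c + c) = 6*(c - 25*D*c) = 6*c - 150*D*c)
(n(-25, 32) + k(52, -3))*(N(-28, 67) + 4260) = (6*(-25)*(1 - 25*32) - 4*52*(6 - 3))*(-⅛ + 4260) = (6*(-25)*(1 - 800) - 4*52*3)*(34079/8) = (6*(-25)*(-799) - 624)*(34079/8) = (119850 - 624)*(34079/8) = 119226*(34079/8) = 2031551427/4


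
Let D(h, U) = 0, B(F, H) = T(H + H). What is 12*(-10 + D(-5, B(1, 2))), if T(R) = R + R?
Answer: -120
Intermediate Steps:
T(R) = 2*R
B(F, H) = 4*H (B(F, H) = 2*(H + H) = 2*(2*H) = 4*H)
12*(-10 + D(-5, B(1, 2))) = 12*(-10 + 0) = 12*(-10) = -120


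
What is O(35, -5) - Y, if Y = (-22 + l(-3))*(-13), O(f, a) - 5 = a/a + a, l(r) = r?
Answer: -324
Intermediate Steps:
O(f, a) = 6 + a (O(f, a) = 5 + (a/a + a) = 5 + (1 + a) = 6 + a)
Y = 325 (Y = (-22 - 3)*(-13) = -25*(-13) = 325)
O(35, -5) - Y = (6 - 5) - 1*325 = 1 - 325 = -324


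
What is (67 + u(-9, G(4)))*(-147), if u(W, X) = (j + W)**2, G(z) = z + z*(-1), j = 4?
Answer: -13524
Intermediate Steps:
G(z) = 0 (G(z) = z - z = 0)
u(W, X) = (4 + W)**2
(67 + u(-9, G(4)))*(-147) = (67 + (4 - 9)**2)*(-147) = (67 + (-5)**2)*(-147) = (67 + 25)*(-147) = 92*(-147) = -13524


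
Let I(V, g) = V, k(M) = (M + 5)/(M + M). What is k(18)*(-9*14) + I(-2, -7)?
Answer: -165/2 ≈ -82.500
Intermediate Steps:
k(M) = (5 + M)/(2*M) (k(M) = (5 + M)/((2*M)) = (5 + M)*(1/(2*M)) = (5 + M)/(2*M))
k(18)*(-9*14) + I(-2, -7) = ((½)*(5 + 18)/18)*(-9*14) - 2 = ((½)*(1/18)*23)*(-126) - 2 = (23/36)*(-126) - 2 = -161/2 - 2 = -165/2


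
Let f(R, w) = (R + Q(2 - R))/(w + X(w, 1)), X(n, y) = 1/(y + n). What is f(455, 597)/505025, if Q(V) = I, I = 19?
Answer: 283452/180297460175 ≈ 1.5721e-6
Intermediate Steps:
X(n, y) = 1/(n + y)
Q(V) = 19
f(R, w) = (19 + R)/(w + 1/(1 + w)) (f(R, w) = (R + 19)/(w + 1/(w + 1)) = (19 + R)/(w + 1/(1 + w)))
f(455, 597)/505025 = ((1 + 597)*(19 + 455)/(1 + 597*(1 + 597)))/505025 = (598*474/(1 + 597*598))*(1/505025) = (598*474/(1 + 357006))*(1/505025) = (598*474/357007)*(1/505025) = ((1/357007)*598*474)*(1/505025) = (283452/357007)*(1/505025) = 283452/180297460175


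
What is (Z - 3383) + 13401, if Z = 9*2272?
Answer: 30466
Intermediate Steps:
Z = 20448
(Z - 3383) + 13401 = (20448 - 3383) + 13401 = 17065 + 13401 = 30466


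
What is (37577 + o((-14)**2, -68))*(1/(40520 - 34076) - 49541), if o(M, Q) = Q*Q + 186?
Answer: -4510573086187/2148 ≈ -2.0999e+9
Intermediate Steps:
o(M, Q) = 186 + Q**2 (o(M, Q) = Q**2 + 186 = 186 + Q**2)
(37577 + o((-14)**2, -68))*(1/(40520 - 34076) - 49541) = (37577 + (186 + (-68)**2))*(1/(40520 - 34076) - 49541) = (37577 + (186 + 4624))*(1/6444 - 49541) = (37577 + 4810)*(1/6444 - 49541) = 42387*(-319242203/6444) = -4510573086187/2148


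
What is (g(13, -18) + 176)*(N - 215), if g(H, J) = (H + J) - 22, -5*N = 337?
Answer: -210388/5 ≈ -42078.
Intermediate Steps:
N = -337/5 (N = -⅕*337 = -337/5 ≈ -67.400)
g(H, J) = -22 + H + J
(g(13, -18) + 176)*(N - 215) = ((-22 + 13 - 18) + 176)*(-337/5 - 215) = (-27 + 176)*(-1412/5) = 149*(-1412/5) = -210388/5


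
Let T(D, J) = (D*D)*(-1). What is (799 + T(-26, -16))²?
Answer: 15129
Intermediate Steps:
T(D, J) = -D² (T(D, J) = D²*(-1) = -D²)
(799 + T(-26, -16))² = (799 - 1*(-26)²)² = (799 - 1*676)² = (799 - 676)² = 123² = 15129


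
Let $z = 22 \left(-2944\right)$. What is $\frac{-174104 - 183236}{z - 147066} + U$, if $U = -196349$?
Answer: $- \frac{20796518363}{105917} \approx -1.9635 \cdot 10^{5}$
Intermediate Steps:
$z = -64768$
$\frac{-174104 - 183236}{z - 147066} + U = \frac{-174104 - 183236}{-64768 - 147066} - 196349 = - \frac{357340}{-211834} - 196349 = \left(-357340\right) \left(- \frac{1}{211834}\right) - 196349 = \frac{178670}{105917} - 196349 = - \frac{20796518363}{105917}$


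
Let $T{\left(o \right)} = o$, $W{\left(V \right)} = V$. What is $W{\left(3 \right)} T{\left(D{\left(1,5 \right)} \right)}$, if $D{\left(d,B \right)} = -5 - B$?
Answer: $-30$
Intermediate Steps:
$W{\left(3 \right)} T{\left(D{\left(1,5 \right)} \right)} = 3 \left(-5 - 5\right) = 3 \left(-10\right) = -30$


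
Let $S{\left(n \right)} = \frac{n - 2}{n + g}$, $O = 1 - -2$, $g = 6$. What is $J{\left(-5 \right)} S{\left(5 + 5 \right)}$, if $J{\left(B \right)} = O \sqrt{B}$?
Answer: $\frac{3 i \sqrt{5}}{2} \approx 3.3541 i$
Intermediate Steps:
$O = 3$ ($O = 1 + 2 = 3$)
$S{\left(n \right)} = \frac{-2 + n}{6 + n}$ ($S{\left(n \right)} = \frac{n - 2}{n + 6} = \frac{-2 + n}{6 + n}$)
$J{\left(B \right)} = 3 \sqrt{B}$
$J{\left(-5 \right)} S{\left(5 + 5 \right)} = 3 \sqrt{-5} \frac{-2 + \left(5 + 5\right)}{6 + \left(5 + 5\right)} = 3 i \sqrt{5} \frac{-2 + 10}{6 + 10} = 3 i \sqrt{5} \cdot \frac{1}{16} \cdot 8 = 3 i \sqrt{5} \cdot \frac{1}{2} = \frac{3 i \sqrt{5}}{2}$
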